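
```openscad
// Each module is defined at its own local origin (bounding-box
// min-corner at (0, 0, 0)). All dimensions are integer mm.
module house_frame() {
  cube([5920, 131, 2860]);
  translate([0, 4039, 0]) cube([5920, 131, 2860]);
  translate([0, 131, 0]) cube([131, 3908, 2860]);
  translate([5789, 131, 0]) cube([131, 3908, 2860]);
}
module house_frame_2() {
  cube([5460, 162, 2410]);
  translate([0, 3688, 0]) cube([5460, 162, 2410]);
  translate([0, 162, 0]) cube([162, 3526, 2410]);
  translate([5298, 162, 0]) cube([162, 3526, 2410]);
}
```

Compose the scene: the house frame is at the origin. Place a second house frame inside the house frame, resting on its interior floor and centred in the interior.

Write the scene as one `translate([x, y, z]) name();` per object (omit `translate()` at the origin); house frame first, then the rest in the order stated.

house_frame();
translate([230, 160, 0]) house_frame_2();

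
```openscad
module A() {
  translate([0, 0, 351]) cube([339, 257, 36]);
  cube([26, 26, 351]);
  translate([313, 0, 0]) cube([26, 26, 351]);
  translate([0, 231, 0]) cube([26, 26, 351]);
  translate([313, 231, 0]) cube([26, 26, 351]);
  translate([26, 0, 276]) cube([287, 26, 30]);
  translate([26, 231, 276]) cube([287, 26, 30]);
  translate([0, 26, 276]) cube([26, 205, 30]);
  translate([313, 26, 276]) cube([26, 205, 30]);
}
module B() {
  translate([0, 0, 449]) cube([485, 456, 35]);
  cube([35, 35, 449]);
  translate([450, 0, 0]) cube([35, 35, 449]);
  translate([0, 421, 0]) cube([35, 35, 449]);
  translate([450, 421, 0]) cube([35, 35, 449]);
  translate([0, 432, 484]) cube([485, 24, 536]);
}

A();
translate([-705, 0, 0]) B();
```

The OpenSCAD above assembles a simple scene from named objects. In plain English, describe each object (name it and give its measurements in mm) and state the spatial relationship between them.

A is a four-legged stool. The seat is 339×257 mm, 36 mm thick, top at z = 387 mm. It stands on four square legs, each 26×26 mm in cross-section, from z = 0 to the seat underside, each flush with a corner of the seat. Four stretchers, 26 mm wide and 30 mm tall, connect adjacent legs with their undersides at z = 276 mm, each running between the inner faces of the legs it joins and aligned with the legs' outer faces on the other axis.

B is a chair: 485×456 mm seat, 35 mm thick, top at z = 484 mm, on four 35 mm square corner legs flush with the seat edges. A 24 mm thick backrest slab spans the full seat width, extending 536 mm above the seat top, its back face flush with the seat's +y edge.

The chair is on the floor beside the stool on its −x side.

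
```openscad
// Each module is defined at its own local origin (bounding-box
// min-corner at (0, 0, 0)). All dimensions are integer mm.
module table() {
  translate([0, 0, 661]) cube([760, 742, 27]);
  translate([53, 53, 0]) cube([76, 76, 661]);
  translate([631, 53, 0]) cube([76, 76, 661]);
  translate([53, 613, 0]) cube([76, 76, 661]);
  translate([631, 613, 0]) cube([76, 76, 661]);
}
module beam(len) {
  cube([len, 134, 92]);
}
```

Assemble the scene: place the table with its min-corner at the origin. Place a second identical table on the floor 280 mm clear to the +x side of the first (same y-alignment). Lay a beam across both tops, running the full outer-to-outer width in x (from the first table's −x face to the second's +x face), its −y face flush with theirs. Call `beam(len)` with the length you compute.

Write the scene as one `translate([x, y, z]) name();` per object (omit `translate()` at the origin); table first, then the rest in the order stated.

table();
translate([1040, 0, 0]) table();
translate([0, 0, 688]) beam(1800);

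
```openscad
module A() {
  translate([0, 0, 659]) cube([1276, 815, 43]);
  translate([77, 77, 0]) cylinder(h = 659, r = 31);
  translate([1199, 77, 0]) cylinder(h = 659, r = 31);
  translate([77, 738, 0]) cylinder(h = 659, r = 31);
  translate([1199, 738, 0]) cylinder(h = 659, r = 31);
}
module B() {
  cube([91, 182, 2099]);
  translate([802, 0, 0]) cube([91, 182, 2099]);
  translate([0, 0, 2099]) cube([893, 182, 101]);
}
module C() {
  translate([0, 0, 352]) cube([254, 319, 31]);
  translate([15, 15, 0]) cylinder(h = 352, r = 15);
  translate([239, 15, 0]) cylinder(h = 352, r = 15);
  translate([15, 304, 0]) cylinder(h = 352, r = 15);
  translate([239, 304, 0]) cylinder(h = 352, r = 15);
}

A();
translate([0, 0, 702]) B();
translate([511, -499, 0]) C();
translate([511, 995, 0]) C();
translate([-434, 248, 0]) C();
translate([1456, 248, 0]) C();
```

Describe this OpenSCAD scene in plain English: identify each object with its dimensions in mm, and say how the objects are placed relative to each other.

A is a table with a 1276×815 mm rectangular top, 43 mm thick, top surface at z = 702 mm, supported by four round legs of 62 mm diameter, each leg's bounding box inset 46 mm from the nearest pair of top edges, running from the floor.

B is a rectangular door frame: two vertical jambs of 91×182 mm section, 2099 mm tall, with a clear opening 711 mm wide between their inner faces. A header 101 mm tall and 182 mm deep lies on top of the jambs and spans the full outside width.

C is a four-legged stool. The seat is a 254×319×31 mm slab whose top surface is at z = 383 mm; four round legs, each 30 mm in diameter, run from the floor (z = 0) to the underside of the seat, each leg's axis is inset half a diameter from the nearest pair of seat edges (so the leg's bounding box is flush with the corner).

The door frame is on top of the table. Four stools sit around the table at the −y, +y, −x, +x sides.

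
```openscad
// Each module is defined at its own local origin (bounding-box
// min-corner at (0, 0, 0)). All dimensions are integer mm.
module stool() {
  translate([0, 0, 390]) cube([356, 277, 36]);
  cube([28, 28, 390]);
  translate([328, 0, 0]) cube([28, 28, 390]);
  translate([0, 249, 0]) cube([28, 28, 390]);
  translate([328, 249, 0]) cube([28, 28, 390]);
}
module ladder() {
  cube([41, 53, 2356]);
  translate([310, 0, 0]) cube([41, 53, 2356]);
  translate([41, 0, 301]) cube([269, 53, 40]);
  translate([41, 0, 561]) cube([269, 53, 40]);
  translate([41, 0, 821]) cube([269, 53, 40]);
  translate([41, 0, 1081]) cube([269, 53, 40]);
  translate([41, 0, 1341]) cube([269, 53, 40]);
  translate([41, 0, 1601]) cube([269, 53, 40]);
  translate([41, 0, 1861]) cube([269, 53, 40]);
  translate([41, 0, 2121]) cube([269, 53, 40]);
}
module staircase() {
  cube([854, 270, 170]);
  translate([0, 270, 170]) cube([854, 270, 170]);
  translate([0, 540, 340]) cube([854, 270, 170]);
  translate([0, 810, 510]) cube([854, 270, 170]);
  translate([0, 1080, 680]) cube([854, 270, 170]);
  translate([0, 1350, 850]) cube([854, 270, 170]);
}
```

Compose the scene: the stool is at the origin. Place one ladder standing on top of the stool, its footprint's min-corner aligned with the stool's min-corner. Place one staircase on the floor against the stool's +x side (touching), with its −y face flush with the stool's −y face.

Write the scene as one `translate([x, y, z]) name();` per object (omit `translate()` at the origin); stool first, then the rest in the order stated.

stool();
translate([0, 0, 426]) ladder();
translate([356, 0, 0]) staircase();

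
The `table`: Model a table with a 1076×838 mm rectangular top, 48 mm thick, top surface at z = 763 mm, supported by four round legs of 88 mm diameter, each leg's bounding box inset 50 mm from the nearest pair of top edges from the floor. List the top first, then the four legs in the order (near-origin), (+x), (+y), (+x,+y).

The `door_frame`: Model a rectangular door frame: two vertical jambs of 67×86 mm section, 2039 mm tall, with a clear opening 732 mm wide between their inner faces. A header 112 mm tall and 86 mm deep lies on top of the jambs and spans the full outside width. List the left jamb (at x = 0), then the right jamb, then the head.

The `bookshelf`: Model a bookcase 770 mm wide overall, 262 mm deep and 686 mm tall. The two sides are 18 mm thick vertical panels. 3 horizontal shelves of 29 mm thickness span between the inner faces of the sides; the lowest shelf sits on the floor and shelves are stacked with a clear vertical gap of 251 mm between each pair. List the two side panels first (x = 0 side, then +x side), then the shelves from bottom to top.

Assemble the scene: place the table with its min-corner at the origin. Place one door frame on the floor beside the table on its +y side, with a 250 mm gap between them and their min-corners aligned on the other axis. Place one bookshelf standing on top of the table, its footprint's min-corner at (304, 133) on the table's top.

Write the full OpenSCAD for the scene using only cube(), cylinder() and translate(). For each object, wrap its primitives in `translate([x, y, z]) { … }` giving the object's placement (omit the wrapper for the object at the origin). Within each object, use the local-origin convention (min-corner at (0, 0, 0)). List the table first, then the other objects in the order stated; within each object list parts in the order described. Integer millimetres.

translate([0, 0, 715]) cube([1076, 838, 48]);
translate([94, 94, 0]) cylinder(h = 715, r = 44);
translate([982, 94, 0]) cylinder(h = 715, r = 44);
translate([94, 744, 0]) cylinder(h = 715, r = 44);
translate([982, 744, 0]) cylinder(h = 715, r = 44);
translate([0, 1088, 0]) {
  cube([67, 86, 2039]);
  translate([799, 0, 0]) cube([67, 86, 2039]);
  translate([0, 0, 2039]) cube([866, 86, 112]);
}
translate([304, 133, 763]) {
  cube([18, 262, 686]);
  translate([752, 0, 0]) cube([18, 262, 686]);
  translate([18, 0, 0]) cube([734, 262, 29]);
  translate([18, 0, 280]) cube([734, 262, 29]);
  translate([18, 0, 560]) cube([734, 262, 29]);
}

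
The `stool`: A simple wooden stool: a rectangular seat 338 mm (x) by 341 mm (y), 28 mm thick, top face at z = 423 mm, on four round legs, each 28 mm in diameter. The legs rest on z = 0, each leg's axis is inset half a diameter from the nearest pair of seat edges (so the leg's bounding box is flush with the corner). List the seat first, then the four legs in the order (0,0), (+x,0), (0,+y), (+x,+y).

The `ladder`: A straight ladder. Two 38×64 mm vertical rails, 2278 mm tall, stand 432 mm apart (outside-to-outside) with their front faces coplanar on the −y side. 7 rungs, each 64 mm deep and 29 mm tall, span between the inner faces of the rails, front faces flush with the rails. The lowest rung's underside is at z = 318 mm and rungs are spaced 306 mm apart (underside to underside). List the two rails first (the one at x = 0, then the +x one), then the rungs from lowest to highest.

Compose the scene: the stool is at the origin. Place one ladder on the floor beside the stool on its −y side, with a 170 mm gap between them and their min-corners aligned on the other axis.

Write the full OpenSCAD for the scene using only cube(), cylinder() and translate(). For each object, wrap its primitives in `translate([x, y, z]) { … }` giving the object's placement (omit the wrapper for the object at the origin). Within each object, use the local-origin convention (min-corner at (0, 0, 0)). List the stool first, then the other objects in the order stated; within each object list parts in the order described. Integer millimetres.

translate([0, 0, 395]) cube([338, 341, 28]);
translate([14, 14, 0]) cylinder(h = 395, r = 14);
translate([324, 14, 0]) cylinder(h = 395, r = 14);
translate([14, 327, 0]) cylinder(h = 395, r = 14);
translate([324, 327, 0]) cylinder(h = 395, r = 14);
translate([0, -234, 0]) {
  cube([38, 64, 2278]);
  translate([394, 0, 0]) cube([38, 64, 2278]);
  translate([38, 0, 318]) cube([356, 64, 29]);
  translate([38, 0, 624]) cube([356, 64, 29]);
  translate([38, 0, 930]) cube([356, 64, 29]);
  translate([38, 0, 1236]) cube([356, 64, 29]);
  translate([38, 0, 1542]) cube([356, 64, 29]);
  translate([38, 0, 1848]) cube([356, 64, 29]);
  translate([38, 0, 2154]) cube([356, 64, 29]);
}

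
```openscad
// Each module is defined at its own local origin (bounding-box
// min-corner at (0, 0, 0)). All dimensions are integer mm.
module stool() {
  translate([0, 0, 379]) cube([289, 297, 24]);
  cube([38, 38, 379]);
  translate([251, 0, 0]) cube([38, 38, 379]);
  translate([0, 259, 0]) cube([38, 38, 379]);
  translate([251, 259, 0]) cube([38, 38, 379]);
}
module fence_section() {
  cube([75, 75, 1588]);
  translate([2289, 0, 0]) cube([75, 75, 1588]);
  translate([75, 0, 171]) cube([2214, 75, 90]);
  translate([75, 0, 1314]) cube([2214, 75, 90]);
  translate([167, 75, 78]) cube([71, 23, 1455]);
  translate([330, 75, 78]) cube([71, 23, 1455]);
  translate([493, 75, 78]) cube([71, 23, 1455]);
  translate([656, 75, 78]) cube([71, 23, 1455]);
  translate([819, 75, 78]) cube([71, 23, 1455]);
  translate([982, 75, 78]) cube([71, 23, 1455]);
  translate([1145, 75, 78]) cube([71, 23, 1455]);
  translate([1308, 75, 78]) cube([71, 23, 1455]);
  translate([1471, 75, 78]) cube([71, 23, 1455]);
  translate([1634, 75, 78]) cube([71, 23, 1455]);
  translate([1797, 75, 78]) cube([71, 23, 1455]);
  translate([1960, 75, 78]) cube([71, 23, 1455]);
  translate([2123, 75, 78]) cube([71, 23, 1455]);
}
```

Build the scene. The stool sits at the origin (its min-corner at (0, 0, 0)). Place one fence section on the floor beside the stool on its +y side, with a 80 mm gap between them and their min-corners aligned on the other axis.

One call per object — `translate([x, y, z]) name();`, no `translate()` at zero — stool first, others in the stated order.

stool();
translate([0, 377, 0]) fence_section();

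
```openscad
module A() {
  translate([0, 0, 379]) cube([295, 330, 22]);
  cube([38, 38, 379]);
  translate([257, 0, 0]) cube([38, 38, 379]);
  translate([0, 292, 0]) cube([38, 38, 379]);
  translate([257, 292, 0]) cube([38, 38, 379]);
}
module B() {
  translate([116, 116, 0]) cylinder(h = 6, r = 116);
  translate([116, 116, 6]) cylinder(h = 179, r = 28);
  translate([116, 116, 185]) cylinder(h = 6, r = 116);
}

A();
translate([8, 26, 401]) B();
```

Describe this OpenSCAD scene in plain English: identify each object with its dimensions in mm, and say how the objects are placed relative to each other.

A is a four-legged stool. The seat is a 295×330×22 mm slab whose top surface is at z = 401 mm; four square legs, each 38×38 mm in cross-section, run from the floor (z = 0) to the underside of the seat, each flush with a corner of the seat.

B is a spool: two coaxial disc flanges of radius 116 mm and thickness 6 mm, joined by a core cylinder of radius 28 mm and height 179 mm. The lower flange rests on z = 0 and the three cylinders share a vertical axis.

The spool is on top of the stool.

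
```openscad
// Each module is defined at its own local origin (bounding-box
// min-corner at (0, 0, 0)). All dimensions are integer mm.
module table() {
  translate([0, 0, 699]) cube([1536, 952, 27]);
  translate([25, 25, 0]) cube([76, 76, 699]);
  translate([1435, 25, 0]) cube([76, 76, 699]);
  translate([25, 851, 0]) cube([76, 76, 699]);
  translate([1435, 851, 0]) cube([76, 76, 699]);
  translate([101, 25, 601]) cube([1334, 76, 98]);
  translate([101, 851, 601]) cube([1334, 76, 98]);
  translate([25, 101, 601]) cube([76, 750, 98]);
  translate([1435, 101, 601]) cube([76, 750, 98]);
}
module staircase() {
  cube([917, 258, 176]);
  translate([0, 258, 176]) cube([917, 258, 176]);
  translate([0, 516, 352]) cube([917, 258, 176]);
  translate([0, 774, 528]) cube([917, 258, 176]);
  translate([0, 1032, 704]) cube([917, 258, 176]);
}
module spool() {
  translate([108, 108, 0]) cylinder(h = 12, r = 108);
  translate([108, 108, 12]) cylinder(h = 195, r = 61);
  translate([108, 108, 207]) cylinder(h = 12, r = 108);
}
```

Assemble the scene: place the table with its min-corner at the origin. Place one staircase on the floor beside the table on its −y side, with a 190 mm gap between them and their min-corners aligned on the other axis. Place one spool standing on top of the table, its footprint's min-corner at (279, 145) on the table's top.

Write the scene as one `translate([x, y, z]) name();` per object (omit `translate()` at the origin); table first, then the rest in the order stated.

table();
translate([0, -1480, 0]) staircase();
translate([279, 145, 726]) spool();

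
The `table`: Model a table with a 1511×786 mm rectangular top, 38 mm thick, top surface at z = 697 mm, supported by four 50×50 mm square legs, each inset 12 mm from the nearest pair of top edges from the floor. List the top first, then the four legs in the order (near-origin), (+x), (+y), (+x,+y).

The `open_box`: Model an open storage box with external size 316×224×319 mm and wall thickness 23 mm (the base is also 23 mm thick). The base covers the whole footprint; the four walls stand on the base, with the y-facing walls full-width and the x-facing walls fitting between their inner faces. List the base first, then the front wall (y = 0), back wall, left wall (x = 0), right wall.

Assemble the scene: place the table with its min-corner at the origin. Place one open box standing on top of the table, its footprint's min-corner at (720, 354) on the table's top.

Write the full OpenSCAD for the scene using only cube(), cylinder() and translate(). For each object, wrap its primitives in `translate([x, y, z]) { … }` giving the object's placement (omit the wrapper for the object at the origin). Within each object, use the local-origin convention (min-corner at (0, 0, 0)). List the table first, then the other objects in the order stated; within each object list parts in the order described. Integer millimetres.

translate([0, 0, 659]) cube([1511, 786, 38]);
translate([12, 12, 0]) cube([50, 50, 659]);
translate([1449, 12, 0]) cube([50, 50, 659]);
translate([12, 724, 0]) cube([50, 50, 659]);
translate([1449, 724, 0]) cube([50, 50, 659]);
translate([720, 354, 697]) {
  cube([316, 224, 23]);
  translate([0, 0, 23]) cube([316, 23, 296]);
  translate([0, 201, 23]) cube([316, 23, 296]);
  translate([0, 23, 23]) cube([23, 178, 296]);
  translate([293, 23, 23]) cube([23, 178, 296]);
}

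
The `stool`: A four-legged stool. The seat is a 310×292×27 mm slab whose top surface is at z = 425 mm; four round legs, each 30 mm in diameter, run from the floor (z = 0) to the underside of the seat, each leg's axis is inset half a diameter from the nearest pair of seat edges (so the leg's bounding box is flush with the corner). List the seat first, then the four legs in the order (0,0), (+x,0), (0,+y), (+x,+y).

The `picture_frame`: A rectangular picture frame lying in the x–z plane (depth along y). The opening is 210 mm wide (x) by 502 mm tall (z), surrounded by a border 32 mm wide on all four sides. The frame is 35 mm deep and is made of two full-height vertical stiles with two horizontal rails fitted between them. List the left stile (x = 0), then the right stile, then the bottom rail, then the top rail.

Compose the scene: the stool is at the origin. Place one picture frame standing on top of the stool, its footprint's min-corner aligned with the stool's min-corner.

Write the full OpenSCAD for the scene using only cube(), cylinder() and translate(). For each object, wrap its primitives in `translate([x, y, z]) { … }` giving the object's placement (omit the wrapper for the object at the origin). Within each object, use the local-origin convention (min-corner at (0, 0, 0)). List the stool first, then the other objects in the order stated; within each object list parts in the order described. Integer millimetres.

translate([0, 0, 398]) cube([310, 292, 27]);
translate([15, 15, 0]) cylinder(h = 398, r = 15);
translate([295, 15, 0]) cylinder(h = 398, r = 15);
translate([15, 277, 0]) cylinder(h = 398, r = 15);
translate([295, 277, 0]) cylinder(h = 398, r = 15);
translate([0, 0, 425]) {
  cube([32, 35, 566]);
  translate([242, 0, 0]) cube([32, 35, 566]);
  translate([32, 0, 0]) cube([210, 35, 32]);
  translate([32, 0, 534]) cube([210, 35, 32]);
}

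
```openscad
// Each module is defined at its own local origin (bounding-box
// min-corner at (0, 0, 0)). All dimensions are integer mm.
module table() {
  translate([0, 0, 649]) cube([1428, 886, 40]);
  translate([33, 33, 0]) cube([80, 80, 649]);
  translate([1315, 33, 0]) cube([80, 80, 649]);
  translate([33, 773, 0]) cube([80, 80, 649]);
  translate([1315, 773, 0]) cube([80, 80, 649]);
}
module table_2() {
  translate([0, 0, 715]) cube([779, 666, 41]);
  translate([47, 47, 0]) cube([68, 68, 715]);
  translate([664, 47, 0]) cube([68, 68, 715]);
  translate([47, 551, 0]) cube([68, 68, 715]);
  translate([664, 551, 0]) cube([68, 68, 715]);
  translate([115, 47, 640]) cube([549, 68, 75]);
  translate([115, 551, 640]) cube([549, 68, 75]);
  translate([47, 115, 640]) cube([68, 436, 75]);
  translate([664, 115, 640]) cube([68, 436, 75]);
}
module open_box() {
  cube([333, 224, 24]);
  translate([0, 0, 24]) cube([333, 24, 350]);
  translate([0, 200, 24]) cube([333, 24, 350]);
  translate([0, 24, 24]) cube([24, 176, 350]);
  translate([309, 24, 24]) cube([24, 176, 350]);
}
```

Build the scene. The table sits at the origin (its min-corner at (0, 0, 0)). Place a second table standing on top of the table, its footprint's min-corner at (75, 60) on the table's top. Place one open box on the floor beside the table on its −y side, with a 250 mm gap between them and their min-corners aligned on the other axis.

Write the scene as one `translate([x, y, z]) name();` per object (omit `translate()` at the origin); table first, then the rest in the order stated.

table();
translate([75, 60, 689]) table_2();
translate([0, -474, 0]) open_box();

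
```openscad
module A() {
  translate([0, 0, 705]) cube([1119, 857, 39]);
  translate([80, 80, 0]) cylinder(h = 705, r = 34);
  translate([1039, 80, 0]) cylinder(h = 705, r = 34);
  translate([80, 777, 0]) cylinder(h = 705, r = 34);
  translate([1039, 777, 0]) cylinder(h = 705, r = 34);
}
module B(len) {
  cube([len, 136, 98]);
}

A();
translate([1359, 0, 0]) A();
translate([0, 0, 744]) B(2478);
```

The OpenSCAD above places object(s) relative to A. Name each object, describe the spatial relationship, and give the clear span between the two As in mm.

A is a table. B is a beam. A beam spans the tops of two tables. The clear span between the two tables is 240 mm.

Second table starts at x = 1359; first ends at x = 1119; clear span = 1359 − 1119 = 240 mm.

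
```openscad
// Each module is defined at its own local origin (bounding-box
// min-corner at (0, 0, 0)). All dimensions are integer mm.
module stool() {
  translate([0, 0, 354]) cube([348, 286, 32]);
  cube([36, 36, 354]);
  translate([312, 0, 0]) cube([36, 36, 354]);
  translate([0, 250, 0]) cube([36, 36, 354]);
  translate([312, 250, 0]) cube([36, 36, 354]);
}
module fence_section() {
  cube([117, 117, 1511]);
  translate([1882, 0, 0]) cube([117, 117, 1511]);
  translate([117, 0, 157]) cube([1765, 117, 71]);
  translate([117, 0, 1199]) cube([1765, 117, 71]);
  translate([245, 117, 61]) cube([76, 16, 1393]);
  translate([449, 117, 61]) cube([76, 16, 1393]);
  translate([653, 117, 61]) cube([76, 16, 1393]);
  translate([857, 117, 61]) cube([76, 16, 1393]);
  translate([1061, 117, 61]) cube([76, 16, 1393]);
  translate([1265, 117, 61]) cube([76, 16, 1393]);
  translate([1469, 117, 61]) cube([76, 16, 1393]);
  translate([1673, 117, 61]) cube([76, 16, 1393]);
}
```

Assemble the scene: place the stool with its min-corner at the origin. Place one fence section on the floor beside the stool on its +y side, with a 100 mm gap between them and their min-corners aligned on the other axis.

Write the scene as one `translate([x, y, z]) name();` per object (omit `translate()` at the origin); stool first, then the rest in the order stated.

stool();
translate([0, 386, 0]) fence_section();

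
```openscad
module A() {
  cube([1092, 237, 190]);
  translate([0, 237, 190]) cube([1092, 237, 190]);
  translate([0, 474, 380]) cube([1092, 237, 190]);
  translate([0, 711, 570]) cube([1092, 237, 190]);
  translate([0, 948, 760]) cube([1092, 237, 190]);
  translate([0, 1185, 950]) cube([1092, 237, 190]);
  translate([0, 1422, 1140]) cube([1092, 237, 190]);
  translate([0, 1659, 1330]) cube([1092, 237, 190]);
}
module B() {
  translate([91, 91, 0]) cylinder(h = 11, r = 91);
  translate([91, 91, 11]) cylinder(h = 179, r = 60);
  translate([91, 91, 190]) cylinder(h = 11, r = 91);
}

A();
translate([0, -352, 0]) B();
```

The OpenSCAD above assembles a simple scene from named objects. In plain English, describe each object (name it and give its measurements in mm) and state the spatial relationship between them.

A is a run of 8 identical solid stair steps. Each tread is 1092×237 mm and each step block is 190 mm high. Step 1 rests on the floor; step k is offset from step 1 by (k−1)×237 mm in y and (k−1)×190 mm in z.

B is a spool: two coaxial disc flanges of radius 91 mm and thickness 11 mm, joined by a core cylinder of radius 60 mm and height 179 mm. The lower flange rests on z = 0 and the three cylinders share a vertical axis.

The spool is on the floor beside the staircase on its −y side.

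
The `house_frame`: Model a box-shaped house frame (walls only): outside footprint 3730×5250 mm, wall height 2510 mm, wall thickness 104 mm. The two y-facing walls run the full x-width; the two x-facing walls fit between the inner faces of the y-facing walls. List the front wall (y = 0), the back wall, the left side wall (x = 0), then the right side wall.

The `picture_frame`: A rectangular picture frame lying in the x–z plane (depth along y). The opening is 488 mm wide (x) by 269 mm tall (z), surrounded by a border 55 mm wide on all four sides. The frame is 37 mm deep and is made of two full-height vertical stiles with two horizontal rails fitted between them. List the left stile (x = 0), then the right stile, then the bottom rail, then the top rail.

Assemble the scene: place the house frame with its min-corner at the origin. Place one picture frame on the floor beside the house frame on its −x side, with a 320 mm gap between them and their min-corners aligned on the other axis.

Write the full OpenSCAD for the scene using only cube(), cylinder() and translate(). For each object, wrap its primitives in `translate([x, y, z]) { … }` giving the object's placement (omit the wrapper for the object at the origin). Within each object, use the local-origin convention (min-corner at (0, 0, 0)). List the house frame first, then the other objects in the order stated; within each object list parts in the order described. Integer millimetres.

cube([3730, 104, 2510]);
translate([0, 5146, 0]) cube([3730, 104, 2510]);
translate([0, 104, 0]) cube([104, 5042, 2510]);
translate([3626, 104, 0]) cube([104, 5042, 2510]);
translate([-918, 0, 0]) {
  cube([55, 37, 379]);
  translate([543, 0, 0]) cube([55, 37, 379]);
  translate([55, 0, 0]) cube([488, 37, 55]);
  translate([55, 0, 324]) cube([488, 37, 55]);
}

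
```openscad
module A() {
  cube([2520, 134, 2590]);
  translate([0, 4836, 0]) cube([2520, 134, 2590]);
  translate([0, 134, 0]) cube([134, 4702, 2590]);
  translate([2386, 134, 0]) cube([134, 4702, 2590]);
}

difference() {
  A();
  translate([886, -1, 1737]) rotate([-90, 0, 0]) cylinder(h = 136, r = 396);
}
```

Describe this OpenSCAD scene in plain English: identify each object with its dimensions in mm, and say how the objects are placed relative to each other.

A is the wall frame of a small rectangular building: four walls, each 2590 mm tall and 134 mm thick, enclosing a footprint 2520 mm (x) by 4970 mm (y) outside-to-outside, with no floor or roof. The front and back walls (the −y and +y sides) span the full width; the two side walls fit between them.

The house frame has a circular hole of radius 396 mm through its front wall, centred at (x = 886, z = 1737).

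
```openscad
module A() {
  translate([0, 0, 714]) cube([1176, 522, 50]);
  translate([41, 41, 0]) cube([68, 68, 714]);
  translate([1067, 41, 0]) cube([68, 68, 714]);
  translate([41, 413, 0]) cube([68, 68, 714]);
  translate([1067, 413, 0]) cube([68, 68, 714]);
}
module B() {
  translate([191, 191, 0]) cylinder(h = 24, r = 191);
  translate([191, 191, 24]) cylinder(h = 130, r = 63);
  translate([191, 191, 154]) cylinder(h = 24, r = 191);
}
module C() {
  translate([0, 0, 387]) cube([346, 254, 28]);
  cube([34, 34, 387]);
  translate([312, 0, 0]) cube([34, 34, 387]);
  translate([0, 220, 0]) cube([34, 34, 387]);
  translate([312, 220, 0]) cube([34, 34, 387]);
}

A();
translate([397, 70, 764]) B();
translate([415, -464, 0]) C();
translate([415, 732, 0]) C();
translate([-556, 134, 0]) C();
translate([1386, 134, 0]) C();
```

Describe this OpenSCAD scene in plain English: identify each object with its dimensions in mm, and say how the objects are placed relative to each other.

A is a table with a 1176×522 mm rectangular top, 50 mm thick, top surface at z = 764 mm, supported by four 68×68 mm square legs, each inset 41 mm from the nearest pair of top edges, running from the floor.

B is a spool: two coaxial disc flanges of radius 191 mm and thickness 24 mm, joined by a core cylinder of radius 63 mm and height 130 mm. The lower flange rests on z = 0 and the three cylinders share a vertical axis.

C is a four-legged stool. The seat is 346×254 mm, 28 mm thick, top at z = 415 mm. It stands on four square legs, each 34×34 mm in cross-section, from z = 0 to the seat underside, each flush with a corner of the seat.

The spool is on top of the table, centred. Four stools sit around the table at the −y, +y, −x, +x sides.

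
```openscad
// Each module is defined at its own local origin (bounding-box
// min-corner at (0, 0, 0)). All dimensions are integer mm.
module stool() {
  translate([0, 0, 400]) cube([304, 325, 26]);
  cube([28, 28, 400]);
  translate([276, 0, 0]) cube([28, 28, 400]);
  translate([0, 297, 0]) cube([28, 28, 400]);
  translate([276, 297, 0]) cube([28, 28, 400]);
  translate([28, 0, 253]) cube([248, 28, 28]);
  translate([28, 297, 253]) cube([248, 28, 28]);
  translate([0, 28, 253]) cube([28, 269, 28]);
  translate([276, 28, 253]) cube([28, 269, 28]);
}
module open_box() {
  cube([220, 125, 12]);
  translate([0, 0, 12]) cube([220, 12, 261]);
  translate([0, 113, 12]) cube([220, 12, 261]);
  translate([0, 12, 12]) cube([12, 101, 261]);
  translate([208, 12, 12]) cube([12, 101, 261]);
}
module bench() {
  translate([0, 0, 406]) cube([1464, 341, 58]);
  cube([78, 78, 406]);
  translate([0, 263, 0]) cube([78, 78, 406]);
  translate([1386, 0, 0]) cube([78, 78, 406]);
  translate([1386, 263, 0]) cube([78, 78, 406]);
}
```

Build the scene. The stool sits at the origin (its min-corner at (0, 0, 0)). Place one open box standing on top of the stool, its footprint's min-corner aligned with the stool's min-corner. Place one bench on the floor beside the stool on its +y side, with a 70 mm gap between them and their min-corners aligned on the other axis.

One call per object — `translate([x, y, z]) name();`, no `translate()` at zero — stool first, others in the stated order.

stool();
translate([0, 0, 426]) open_box();
translate([0, 395, 0]) bench();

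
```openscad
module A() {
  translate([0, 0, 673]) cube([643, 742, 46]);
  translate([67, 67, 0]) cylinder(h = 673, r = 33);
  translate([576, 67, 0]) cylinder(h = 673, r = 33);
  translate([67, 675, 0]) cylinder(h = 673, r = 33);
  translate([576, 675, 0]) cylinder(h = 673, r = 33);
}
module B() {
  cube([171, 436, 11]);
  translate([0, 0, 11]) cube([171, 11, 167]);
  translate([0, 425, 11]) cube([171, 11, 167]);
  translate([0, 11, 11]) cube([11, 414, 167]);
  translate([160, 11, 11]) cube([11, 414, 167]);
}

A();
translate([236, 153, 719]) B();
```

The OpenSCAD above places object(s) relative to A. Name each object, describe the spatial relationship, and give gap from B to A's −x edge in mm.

The open box's min-x is at 236; the table's min-x is 0; gap = 236 mm.

A is a table. B is an open box. The open box is on top of the table, centred. The gap from the open box to the table's −x edge is 236 mm.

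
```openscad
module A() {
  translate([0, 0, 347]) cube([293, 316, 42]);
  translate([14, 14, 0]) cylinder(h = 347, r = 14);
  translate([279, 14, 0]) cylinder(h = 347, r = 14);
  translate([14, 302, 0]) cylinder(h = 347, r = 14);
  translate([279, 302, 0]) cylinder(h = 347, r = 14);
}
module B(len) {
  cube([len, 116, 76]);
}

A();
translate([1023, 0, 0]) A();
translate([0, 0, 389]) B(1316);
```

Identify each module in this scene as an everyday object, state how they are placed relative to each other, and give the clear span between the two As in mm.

A is a stool. B is a beam. A beam spans the tops of two stools. The clear span between the two stools is 730 mm.

Second stool starts at x = 1023; first ends at x = 293; clear span = 1023 − 293 = 730 mm.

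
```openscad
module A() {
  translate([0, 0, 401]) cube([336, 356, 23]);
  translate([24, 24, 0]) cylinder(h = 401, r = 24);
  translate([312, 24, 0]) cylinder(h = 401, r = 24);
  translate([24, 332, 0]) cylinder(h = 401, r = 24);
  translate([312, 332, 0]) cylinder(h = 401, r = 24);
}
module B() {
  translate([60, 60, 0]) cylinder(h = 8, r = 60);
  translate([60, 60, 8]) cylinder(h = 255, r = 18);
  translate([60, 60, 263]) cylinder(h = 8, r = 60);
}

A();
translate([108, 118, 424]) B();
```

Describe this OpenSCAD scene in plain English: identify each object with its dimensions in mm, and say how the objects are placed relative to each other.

A is a simple wooden stool: a rectangular seat 336 mm (x) by 356 mm (y), 23 mm thick, top face at z = 424 mm, on four round legs, each 48 mm in diameter. The legs rest on z = 0, each leg's axis is inset half a diameter from the nearest pair of seat edges (so the leg's bounding box is flush with the corner).

B is a spool: two coaxial disc flanges of radius 60 mm and thickness 8 mm, joined by a core cylinder of radius 18 mm and height 255 mm. The lower flange rests on z = 0 and the three cylinders share a vertical axis.

The spool is on top of the stool, centred.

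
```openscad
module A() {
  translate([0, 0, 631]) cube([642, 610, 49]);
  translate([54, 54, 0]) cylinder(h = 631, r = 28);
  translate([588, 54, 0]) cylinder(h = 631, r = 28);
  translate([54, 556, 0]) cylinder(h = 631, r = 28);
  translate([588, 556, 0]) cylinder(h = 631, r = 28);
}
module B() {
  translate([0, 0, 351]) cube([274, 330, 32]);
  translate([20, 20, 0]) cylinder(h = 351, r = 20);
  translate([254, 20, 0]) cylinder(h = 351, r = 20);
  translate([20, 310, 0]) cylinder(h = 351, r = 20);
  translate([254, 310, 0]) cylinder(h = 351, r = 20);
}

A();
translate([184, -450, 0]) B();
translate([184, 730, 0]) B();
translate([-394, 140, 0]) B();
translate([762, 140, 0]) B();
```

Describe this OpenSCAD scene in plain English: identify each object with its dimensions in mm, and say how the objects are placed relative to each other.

A is a rectangular dining table. The top is 642×610×49 mm with its upper surface at z = 680 mm. It stands on four round legs of 56 mm diameter, each leg's bounding box inset 26 mm from the nearest pair of top edges, running from the floor to the underside of the top.

B is a four-legged stool. The seat is a 274×330×32 mm slab whose top surface is at z = 383 mm; four round legs, each 40 mm in diameter, run from the floor (z = 0) to the underside of the seat, each leg's axis is inset half a diameter from the nearest pair of seat edges (so the leg's bounding box is flush with the corner).

Four stools sit around the table at the −y, +y, −x, +x sides.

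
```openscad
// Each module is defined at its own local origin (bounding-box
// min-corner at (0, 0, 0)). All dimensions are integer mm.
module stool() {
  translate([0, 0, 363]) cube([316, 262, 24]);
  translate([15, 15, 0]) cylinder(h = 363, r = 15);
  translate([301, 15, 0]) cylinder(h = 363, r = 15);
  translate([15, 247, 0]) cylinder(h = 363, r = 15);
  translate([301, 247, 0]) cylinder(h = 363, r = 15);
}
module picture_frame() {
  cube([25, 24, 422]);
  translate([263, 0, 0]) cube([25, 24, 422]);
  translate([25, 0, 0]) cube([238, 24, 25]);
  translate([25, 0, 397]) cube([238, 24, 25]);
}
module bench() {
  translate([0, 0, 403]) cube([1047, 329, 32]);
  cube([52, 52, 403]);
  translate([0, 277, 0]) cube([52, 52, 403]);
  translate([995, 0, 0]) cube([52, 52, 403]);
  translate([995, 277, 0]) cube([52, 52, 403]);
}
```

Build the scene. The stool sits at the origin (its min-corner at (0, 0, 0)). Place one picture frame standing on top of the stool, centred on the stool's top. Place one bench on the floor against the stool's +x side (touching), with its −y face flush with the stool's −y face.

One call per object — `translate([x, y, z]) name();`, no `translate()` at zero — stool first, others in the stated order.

stool();
translate([14, 119, 387]) picture_frame();
translate([316, 0, 0]) bench();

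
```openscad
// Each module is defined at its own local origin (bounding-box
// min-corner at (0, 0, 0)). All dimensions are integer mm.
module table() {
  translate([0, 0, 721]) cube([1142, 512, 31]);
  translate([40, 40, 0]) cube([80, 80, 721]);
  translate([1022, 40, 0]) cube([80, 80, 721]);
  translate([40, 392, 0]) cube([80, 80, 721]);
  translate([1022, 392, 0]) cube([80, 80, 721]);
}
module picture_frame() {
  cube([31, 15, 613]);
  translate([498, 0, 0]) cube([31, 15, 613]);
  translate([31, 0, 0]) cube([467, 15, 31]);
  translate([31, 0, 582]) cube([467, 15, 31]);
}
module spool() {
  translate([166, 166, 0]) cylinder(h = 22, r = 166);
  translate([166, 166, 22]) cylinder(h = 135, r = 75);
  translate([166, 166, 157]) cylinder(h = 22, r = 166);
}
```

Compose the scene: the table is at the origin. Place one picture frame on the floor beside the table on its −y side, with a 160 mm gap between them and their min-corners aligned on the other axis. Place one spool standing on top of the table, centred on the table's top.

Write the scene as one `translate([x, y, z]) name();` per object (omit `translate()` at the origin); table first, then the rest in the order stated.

table();
translate([0, -175, 0]) picture_frame();
translate([405, 90, 752]) spool();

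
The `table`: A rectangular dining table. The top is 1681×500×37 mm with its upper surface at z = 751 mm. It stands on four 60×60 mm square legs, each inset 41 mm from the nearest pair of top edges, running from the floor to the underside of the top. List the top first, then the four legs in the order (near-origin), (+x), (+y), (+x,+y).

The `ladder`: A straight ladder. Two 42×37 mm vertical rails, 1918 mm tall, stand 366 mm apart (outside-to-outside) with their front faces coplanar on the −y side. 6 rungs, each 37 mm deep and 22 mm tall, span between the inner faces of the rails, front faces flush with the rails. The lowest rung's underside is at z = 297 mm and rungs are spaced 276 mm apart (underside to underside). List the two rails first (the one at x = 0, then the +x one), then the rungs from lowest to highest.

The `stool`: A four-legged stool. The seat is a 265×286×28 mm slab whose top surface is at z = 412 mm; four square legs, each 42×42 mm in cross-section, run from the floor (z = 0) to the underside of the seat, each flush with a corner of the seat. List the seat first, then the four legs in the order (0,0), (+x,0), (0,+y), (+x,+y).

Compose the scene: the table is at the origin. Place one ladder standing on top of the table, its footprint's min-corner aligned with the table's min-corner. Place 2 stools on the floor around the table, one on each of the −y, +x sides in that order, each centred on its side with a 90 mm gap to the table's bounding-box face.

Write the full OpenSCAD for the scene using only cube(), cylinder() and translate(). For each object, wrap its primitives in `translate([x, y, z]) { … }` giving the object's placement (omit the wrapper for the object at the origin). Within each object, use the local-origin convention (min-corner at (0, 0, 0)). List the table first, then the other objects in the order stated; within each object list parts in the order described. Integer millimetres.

translate([0, 0, 714]) cube([1681, 500, 37]);
translate([41, 41, 0]) cube([60, 60, 714]);
translate([1580, 41, 0]) cube([60, 60, 714]);
translate([41, 399, 0]) cube([60, 60, 714]);
translate([1580, 399, 0]) cube([60, 60, 714]);
translate([0, 0, 751]) {
  cube([42, 37, 1918]);
  translate([324, 0, 0]) cube([42, 37, 1918]);
  translate([42, 0, 297]) cube([282, 37, 22]);
  translate([42, 0, 573]) cube([282, 37, 22]);
  translate([42, 0, 849]) cube([282, 37, 22]);
  translate([42, 0, 1125]) cube([282, 37, 22]);
  translate([42, 0, 1401]) cube([282, 37, 22]);
  translate([42, 0, 1677]) cube([282, 37, 22]);
}
translate([708, -376, 0]) {
  translate([0, 0, 384]) cube([265, 286, 28]);
  cube([42, 42, 384]);
  translate([223, 0, 0]) cube([42, 42, 384]);
  translate([0, 244, 0]) cube([42, 42, 384]);
  translate([223, 244, 0]) cube([42, 42, 384]);
}
translate([1771, 107, 0]) {
  translate([0, 0, 384]) cube([265, 286, 28]);
  cube([42, 42, 384]);
  translate([223, 0, 0]) cube([42, 42, 384]);
  translate([0, 244, 0]) cube([42, 42, 384]);
  translate([223, 244, 0]) cube([42, 42, 384]);
}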